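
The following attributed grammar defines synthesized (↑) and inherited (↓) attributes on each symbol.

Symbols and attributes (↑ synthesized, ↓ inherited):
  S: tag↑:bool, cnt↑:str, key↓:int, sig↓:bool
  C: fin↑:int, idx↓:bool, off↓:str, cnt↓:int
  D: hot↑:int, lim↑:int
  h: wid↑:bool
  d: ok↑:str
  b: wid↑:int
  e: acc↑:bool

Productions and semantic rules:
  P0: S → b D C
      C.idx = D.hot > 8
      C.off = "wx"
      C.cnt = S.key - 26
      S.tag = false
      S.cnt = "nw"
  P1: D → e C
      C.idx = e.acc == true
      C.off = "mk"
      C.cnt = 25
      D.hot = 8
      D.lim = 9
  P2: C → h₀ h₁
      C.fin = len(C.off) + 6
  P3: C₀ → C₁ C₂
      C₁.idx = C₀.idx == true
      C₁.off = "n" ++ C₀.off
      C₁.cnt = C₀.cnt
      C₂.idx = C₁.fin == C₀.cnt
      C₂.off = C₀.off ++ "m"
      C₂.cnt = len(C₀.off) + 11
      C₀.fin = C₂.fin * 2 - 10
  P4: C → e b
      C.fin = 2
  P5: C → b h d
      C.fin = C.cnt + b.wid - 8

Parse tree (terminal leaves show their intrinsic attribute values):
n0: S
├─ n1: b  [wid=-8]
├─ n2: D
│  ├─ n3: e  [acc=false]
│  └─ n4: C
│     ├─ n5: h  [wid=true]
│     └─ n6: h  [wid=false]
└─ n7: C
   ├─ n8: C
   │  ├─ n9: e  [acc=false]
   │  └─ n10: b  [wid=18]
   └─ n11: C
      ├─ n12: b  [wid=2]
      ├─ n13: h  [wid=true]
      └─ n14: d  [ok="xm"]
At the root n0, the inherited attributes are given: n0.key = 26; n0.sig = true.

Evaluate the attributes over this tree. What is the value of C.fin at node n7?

1. n0.key = 26  [given at root]
2. n0.sig = true  [given at root]
3. n1.wid = -8  [terminal]
4. n3.acc = false  [terminal]
5. n4.idx = false  [e.acc == true]
6. n4.off = "mk"  ["mk"]
7. n4.cnt = 25  [25]
8. n5.wid = true  [terminal]
9. n6.wid = false  [terminal]
10. n4.fin = 8  [len(C.off) + 6]
11. n2.hot = 8  [8]
12. n2.lim = 9  [9]
13. n7.idx = false  [D.hot > 8]
14. n7.off = "wx"  ["wx"]
15. n7.cnt = 0  [S.key - 26]
16. n8.idx = false  [C₀.idx == true]
17. n8.off = "nwx"  ["n" ++ C₀.off]
18. n8.cnt = 0  [C₀.cnt]
19. n9.acc = false  [terminal]
20. n10.wid = 18  [terminal]
21. n8.fin = 2  [2]
22. n11.idx = false  [C₁.fin == C₀.cnt]
23. n11.off = "wxm"  [C₀.off ++ "m"]
24. n11.cnt = 13  [len(C₀.off) + 11]
25. n12.wid = 2  [terminal]
26. n13.wid = true  [terminal]
27. n14.ok = "xm"  [terminal]
28. n11.fin = 7  [C.cnt + b.wid - 8]
29. n7.fin = 4  [C₂.fin * 2 - 10]
30. n0.tag = false  [false]
31. n0.cnt = "nw"  ["nw"]

4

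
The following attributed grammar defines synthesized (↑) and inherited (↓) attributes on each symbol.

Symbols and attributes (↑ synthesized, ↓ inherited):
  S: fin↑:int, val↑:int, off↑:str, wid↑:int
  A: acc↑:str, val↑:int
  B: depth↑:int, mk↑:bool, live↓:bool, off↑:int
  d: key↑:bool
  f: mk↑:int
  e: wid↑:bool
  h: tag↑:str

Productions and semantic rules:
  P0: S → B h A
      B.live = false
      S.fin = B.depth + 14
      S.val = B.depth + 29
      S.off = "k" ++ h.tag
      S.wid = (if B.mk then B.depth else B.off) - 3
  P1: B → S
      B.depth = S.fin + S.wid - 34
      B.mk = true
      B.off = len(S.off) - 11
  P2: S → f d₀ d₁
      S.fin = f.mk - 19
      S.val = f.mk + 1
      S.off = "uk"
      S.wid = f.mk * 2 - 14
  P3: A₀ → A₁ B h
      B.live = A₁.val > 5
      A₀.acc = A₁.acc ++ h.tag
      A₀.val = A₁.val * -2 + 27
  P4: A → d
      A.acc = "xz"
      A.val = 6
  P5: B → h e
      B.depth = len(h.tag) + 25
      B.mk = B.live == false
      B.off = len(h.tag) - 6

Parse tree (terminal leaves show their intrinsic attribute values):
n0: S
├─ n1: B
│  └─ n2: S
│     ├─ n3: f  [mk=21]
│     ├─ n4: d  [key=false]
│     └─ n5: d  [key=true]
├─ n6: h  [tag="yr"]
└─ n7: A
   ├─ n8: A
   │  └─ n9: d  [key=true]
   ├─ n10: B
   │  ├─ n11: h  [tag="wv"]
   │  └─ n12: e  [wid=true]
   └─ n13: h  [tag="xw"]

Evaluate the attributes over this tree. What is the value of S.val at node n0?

25

1. n1.live = false  [false]
2. n3.mk = 21  [terminal]
3. n4.key = false  [terminal]
4. n5.key = true  [terminal]
5. n2.fin = 2  [f.mk - 19]
6. n2.val = 22  [f.mk + 1]
7. n2.off = "uk"  ["uk"]
8. n2.wid = 28  [f.mk * 2 - 14]
9. n1.depth = -4  [S.fin + S.wid - 34]
10. n1.mk = true  [true]
11. n1.off = -9  [len(S.off) - 11]
12. n6.tag = "yr"  [terminal]
13. n9.key = true  [terminal]
14. n8.acc = "xz"  ["xz"]
15. n8.val = 6  [6]
16. n10.live = true  [A₁.val > 5]
17. n11.tag = "wv"  [terminal]
18. n12.wid = true  [terminal]
19. n10.depth = 27  [len(h.tag) + 25]
20. n10.mk = false  [B.live == false]
21. n10.off = -4  [len(h.tag) - 6]
22. n13.tag = "xw"  [terminal]
23. n7.acc = "xzxw"  [A₁.acc ++ h.tag]
24. n7.val = 15  [A₁.val * -2 + 27]
25. n0.fin = 10  [B.depth + 14]
26. n0.val = 25  [B.depth + 29]
27. n0.off = "kyr"  ["k" ++ h.tag]
28. n0.wid = -7  [(if B.mk then B.depth else B.off) - 3]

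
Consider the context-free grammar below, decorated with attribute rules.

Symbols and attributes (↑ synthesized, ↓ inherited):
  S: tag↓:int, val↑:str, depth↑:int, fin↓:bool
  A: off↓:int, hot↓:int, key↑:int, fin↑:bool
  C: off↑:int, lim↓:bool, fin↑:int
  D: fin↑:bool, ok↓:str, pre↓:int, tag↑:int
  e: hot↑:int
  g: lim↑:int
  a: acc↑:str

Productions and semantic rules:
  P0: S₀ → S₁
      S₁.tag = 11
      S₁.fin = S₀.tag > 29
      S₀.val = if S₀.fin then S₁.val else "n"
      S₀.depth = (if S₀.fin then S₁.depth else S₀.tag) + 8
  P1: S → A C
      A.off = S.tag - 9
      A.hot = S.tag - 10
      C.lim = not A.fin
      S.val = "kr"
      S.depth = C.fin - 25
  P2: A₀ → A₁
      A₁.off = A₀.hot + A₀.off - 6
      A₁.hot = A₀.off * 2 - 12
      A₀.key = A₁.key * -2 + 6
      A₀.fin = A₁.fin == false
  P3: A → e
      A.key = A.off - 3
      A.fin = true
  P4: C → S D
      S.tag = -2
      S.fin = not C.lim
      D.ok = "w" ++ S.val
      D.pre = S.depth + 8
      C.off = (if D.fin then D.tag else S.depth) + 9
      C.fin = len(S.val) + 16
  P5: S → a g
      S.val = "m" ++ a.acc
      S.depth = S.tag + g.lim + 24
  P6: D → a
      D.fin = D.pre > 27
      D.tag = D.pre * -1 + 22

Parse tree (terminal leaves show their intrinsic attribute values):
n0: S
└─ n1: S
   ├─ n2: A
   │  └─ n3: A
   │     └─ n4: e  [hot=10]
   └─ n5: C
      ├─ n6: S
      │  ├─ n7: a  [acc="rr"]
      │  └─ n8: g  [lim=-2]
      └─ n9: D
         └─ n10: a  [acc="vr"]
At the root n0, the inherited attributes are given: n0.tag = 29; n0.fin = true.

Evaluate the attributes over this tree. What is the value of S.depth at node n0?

1. n0.tag = 29  [given at root]
2. n0.fin = true  [given at root]
3. n1.tag = 11  [11]
4. n1.fin = false  [S₀.tag > 29]
5. n2.off = 2  [S.tag - 9]
6. n2.hot = 1  [S.tag - 10]
7. n3.off = -3  [A₀.hot + A₀.off - 6]
8. n3.hot = -8  [A₀.off * 2 - 12]
9. n4.hot = 10  [terminal]
10. n3.key = -6  [A.off - 3]
11. n3.fin = true  [true]
12. n2.key = 18  [A₁.key * -2 + 6]
13. n2.fin = false  [A₁.fin == false]
14. n5.lim = true  [not A.fin]
15. n6.tag = -2  [-2]
16. n6.fin = false  [not C.lim]
17. n7.acc = "rr"  [terminal]
18. n8.lim = -2  [terminal]
19. n6.val = "mrr"  ["m" ++ a.acc]
20. n6.depth = 20  [S.tag + g.lim + 24]
21. n9.ok = "wmrr"  ["w" ++ S.val]
22. n9.pre = 28  [S.depth + 8]
23. n10.acc = "vr"  [terminal]
24. n9.fin = true  [D.pre > 27]
25. n9.tag = -6  [D.pre * -1 + 22]
26. n5.off = 3  [(if D.fin then D.tag else S.depth) + 9]
27. n5.fin = 19  [len(S.val) + 16]
28. n1.val = "kr"  ["kr"]
29. n1.depth = -6  [C.fin - 25]
30. n0.val = "kr"  [if S₀.fin then S₁.val else "n"]
31. n0.depth = 2  [(if S₀.fin then S₁.depth else S₀.tag) + 8]

2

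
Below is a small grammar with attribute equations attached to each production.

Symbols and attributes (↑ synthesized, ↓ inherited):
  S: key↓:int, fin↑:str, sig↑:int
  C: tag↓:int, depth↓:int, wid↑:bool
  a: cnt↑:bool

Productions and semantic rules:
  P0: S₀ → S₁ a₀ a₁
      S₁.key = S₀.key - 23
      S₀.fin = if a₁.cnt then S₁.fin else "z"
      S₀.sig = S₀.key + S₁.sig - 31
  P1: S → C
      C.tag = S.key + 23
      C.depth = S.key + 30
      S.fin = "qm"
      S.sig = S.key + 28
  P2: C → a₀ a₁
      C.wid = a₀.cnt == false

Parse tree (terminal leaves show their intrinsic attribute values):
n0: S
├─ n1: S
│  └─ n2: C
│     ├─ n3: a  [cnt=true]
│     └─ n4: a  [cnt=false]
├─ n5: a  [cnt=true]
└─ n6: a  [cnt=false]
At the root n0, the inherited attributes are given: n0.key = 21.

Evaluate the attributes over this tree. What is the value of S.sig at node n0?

16

1. n0.key = 21  [given at root]
2. n1.key = -2  [S₀.key - 23]
3. n2.tag = 21  [S.key + 23]
4. n2.depth = 28  [S.key + 30]
5. n3.cnt = true  [terminal]
6. n4.cnt = false  [terminal]
7. n2.wid = false  [a₀.cnt == false]
8. n1.fin = "qm"  ["qm"]
9. n1.sig = 26  [S.key + 28]
10. n5.cnt = true  [terminal]
11. n6.cnt = false  [terminal]
12. n0.fin = "z"  [if a₁.cnt then S₁.fin else "z"]
13. n0.sig = 16  [S₀.key + S₁.sig - 31]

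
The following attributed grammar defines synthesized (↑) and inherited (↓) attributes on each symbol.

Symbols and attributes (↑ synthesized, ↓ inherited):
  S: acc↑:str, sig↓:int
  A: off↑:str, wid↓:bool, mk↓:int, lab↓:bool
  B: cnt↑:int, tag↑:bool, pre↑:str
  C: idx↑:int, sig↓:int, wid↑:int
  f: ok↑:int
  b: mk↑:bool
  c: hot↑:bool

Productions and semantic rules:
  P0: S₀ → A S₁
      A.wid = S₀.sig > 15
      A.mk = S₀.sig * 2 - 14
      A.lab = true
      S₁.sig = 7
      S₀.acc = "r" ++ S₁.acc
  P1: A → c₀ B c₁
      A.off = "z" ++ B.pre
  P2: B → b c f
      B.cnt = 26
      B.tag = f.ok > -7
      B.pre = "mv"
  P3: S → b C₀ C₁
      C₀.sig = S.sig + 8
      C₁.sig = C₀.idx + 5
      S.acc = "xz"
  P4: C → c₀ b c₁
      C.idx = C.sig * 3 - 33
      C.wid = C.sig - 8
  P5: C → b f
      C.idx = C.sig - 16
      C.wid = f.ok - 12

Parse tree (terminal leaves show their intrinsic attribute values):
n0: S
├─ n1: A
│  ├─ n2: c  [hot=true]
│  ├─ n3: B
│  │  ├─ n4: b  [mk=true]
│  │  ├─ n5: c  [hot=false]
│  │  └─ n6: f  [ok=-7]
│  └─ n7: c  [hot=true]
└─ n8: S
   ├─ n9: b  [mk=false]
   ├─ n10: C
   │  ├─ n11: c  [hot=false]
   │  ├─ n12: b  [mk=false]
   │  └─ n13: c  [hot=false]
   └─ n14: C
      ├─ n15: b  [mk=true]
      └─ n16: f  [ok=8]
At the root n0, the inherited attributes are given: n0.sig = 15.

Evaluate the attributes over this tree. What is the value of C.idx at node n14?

1

1. n0.sig = 15  [given at root]
2. n1.wid = false  [S₀.sig > 15]
3. n1.mk = 16  [S₀.sig * 2 - 14]
4. n1.lab = true  [true]
5. n2.hot = true  [terminal]
6. n4.mk = true  [terminal]
7. n5.hot = false  [terminal]
8. n6.ok = -7  [terminal]
9. n3.cnt = 26  [26]
10. n3.tag = false  [f.ok > -7]
11. n3.pre = "mv"  ["mv"]
12. n7.hot = true  [terminal]
13. n1.off = "zmv"  ["z" ++ B.pre]
14. n8.sig = 7  [7]
15. n9.mk = false  [terminal]
16. n10.sig = 15  [S.sig + 8]
17. n11.hot = false  [terminal]
18. n12.mk = false  [terminal]
19. n13.hot = false  [terminal]
20. n10.idx = 12  [C.sig * 3 - 33]
21. n10.wid = 7  [C.sig - 8]
22. n14.sig = 17  [C₀.idx + 5]
23. n15.mk = true  [terminal]
24. n16.ok = 8  [terminal]
25. n14.idx = 1  [C.sig - 16]
26. n14.wid = -4  [f.ok - 12]
27. n8.acc = "xz"  ["xz"]
28. n0.acc = "rxz"  ["r" ++ S₁.acc]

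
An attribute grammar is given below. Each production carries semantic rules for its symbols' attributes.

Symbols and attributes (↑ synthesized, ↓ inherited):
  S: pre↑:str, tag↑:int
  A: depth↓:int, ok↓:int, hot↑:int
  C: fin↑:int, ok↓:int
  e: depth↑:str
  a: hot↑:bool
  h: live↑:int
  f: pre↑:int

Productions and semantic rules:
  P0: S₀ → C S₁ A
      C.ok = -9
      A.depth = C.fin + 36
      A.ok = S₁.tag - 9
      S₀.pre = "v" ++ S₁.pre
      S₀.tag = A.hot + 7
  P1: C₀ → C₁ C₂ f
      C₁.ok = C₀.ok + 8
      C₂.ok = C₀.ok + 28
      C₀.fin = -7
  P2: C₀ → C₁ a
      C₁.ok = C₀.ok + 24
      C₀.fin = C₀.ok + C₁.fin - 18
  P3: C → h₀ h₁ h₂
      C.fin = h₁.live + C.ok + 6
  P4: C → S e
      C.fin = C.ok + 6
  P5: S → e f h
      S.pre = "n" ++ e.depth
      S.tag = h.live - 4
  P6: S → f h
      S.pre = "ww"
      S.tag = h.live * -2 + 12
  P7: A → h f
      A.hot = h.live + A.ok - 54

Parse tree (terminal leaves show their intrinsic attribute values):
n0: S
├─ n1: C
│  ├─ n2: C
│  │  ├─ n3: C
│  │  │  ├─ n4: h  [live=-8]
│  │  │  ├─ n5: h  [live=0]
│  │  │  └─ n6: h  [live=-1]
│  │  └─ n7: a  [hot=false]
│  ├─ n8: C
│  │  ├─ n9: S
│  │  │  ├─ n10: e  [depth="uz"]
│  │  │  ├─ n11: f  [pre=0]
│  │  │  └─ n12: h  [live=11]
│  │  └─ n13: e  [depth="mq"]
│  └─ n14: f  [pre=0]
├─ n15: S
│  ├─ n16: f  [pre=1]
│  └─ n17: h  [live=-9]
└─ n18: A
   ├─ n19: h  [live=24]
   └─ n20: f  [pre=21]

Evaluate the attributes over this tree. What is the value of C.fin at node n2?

1. n1.ok = -9  [-9]
2. n2.ok = -1  [C₀.ok + 8]
3. n3.ok = 23  [C₀.ok + 24]
4. n4.live = -8  [terminal]
5. n5.live = 0  [terminal]
6. n6.live = -1  [terminal]
7. n3.fin = 29  [h₁.live + C.ok + 6]
8. n7.hot = false  [terminal]
9. n2.fin = 10  [C₀.ok + C₁.fin - 18]
10. n8.ok = 19  [C₀.ok + 28]
11. n10.depth = "uz"  [terminal]
12. n11.pre = 0  [terminal]
13. n12.live = 11  [terminal]
14. n9.pre = "nuz"  ["n" ++ e.depth]
15. n9.tag = 7  [h.live - 4]
16. n13.depth = "mq"  [terminal]
17. n8.fin = 25  [C.ok + 6]
18. n14.pre = 0  [terminal]
19. n1.fin = -7  [-7]
20. n16.pre = 1  [terminal]
21. n17.live = -9  [terminal]
22. n15.pre = "ww"  ["ww"]
23. n15.tag = 30  [h.live * -2 + 12]
24. n18.depth = 29  [C.fin + 36]
25. n18.ok = 21  [S₁.tag - 9]
26. n19.live = 24  [terminal]
27. n20.pre = 21  [terminal]
28. n18.hot = -9  [h.live + A.ok - 54]
29. n0.pre = "vww"  ["v" ++ S₁.pre]
30. n0.tag = -2  [A.hot + 7]

10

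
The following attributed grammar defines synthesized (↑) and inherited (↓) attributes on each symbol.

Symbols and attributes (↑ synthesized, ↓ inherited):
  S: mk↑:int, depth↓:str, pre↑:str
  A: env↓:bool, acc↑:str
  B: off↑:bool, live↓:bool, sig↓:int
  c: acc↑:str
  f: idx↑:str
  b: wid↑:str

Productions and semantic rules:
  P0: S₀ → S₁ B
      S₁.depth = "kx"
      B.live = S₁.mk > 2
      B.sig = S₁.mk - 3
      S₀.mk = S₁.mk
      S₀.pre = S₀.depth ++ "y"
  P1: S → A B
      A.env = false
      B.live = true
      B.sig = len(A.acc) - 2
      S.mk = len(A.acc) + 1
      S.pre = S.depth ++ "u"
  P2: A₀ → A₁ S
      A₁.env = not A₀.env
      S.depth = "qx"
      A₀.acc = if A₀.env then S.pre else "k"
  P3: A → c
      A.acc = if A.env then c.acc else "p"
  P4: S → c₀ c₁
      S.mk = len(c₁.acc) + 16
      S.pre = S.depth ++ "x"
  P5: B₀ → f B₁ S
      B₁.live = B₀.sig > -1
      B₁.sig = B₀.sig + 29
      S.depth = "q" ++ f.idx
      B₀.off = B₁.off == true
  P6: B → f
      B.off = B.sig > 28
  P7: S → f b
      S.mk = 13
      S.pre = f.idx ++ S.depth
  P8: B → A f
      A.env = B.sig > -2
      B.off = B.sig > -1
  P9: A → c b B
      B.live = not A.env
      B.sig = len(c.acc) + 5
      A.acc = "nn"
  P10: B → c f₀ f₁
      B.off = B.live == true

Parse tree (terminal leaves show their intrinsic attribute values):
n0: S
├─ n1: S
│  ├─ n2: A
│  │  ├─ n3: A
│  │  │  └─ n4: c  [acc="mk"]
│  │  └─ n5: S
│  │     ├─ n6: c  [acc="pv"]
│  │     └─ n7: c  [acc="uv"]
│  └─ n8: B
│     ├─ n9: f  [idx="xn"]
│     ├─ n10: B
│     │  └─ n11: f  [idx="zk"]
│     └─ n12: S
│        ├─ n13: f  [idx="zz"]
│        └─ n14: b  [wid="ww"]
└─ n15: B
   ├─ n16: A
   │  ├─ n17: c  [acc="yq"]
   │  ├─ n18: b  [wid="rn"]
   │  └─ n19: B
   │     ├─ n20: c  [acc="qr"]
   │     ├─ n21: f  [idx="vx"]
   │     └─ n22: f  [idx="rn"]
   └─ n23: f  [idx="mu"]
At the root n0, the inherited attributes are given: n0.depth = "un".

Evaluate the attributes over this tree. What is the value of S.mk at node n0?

1. n0.depth = "un"  [given at root]
2. n1.depth = "kx"  ["kx"]
3. n2.env = false  [false]
4. n3.env = true  [not A₀.env]
5. n4.acc = "mk"  [terminal]
6. n3.acc = "mk"  [if A.env then c.acc else "p"]
7. n5.depth = "qx"  ["qx"]
8. n6.acc = "pv"  [terminal]
9. n7.acc = "uv"  [terminal]
10. n5.mk = 18  [len(c₁.acc) + 16]
11. n5.pre = "qxx"  [S.depth ++ "x"]
12. n2.acc = "k"  [if A₀.env then S.pre else "k"]
13. n8.live = true  [true]
14. n8.sig = -1  [len(A.acc) - 2]
15. n9.idx = "xn"  [terminal]
16. n10.live = false  [B₀.sig > -1]
17. n10.sig = 28  [B₀.sig + 29]
18. n11.idx = "zk"  [terminal]
19. n10.off = false  [B.sig > 28]
20. n12.depth = "qxn"  ["q" ++ f.idx]
21. n13.idx = "zz"  [terminal]
22. n14.wid = "ww"  [terminal]
23. n12.mk = 13  [13]
24. n12.pre = "zzqxn"  [f.idx ++ S.depth]
25. n8.off = false  [B₁.off == true]
26. n1.mk = 2  [len(A.acc) + 1]
27. n1.pre = "kxu"  [S.depth ++ "u"]
28. n15.live = false  [S₁.mk > 2]
29. n15.sig = -1  [S₁.mk - 3]
30. n16.env = true  [B.sig > -2]
31. n17.acc = "yq"  [terminal]
32. n18.wid = "rn"  [terminal]
33. n19.live = false  [not A.env]
34. n19.sig = 7  [len(c.acc) + 5]
35. n20.acc = "qr"  [terminal]
36. n21.idx = "vx"  [terminal]
37. n22.idx = "rn"  [terminal]
38. n19.off = false  [B.live == true]
39. n16.acc = "nn"  ["nn"]
40. n23.idx = "mu"  [terminal]
41. n15.off = false  [B.sig > -1]
42. n0.mk = 2  [S₁.mk]
43. n0.pre = "uny"  [S₀.depth ++ "y"]

2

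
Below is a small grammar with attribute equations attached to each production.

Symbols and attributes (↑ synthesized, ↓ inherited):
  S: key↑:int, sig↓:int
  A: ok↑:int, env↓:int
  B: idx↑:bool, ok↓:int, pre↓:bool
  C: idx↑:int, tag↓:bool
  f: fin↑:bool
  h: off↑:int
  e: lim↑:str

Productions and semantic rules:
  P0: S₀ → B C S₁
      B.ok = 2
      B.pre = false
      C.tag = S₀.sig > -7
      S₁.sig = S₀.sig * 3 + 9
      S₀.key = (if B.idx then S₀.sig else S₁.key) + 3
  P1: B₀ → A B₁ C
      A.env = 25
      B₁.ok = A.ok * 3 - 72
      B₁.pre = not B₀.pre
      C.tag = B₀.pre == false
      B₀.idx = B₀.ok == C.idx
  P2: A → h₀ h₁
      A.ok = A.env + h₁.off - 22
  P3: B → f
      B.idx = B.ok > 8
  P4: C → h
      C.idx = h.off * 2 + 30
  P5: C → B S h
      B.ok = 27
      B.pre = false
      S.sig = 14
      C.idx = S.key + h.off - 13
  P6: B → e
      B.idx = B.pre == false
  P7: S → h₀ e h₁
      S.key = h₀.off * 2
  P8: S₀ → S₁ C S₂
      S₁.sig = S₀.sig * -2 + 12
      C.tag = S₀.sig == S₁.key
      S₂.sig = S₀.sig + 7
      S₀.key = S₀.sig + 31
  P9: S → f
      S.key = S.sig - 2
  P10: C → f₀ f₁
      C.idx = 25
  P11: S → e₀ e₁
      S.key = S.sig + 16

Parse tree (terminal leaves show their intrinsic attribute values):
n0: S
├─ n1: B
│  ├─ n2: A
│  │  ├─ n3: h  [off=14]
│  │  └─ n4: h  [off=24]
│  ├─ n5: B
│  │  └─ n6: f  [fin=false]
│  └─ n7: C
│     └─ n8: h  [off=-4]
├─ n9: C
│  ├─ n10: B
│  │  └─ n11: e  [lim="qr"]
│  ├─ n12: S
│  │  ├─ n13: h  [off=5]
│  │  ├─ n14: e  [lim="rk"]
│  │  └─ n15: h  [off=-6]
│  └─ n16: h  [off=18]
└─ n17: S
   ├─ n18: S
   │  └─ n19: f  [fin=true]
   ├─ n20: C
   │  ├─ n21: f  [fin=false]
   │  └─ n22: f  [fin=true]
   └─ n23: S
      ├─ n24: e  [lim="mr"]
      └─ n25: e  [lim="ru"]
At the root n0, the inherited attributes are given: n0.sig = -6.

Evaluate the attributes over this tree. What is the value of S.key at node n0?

25

1. n0.sig = -6  [given at root]
2. n1.ok = 2  [2]
3. n1.pre = false  [false]
4. n2.env = 25  [25]
5. n3.off = 14  [terminal]
6. n4.off = 24  [terminal]
7. n2.ok = 27  [A.env + h₁.off - 22]
8. n5.ok = 9  [A.ok * 3 - 72]
9. n5.pre = true  [not B₀.pre]
10. n6.fin = false  [terminal]
11. n5.idx = true  [B.ok > 8]
12. n7.tag = true  [B₀.pre == false]
13. n8.off = -4  [terminal]
14. n7.idx = 22  [h.off * 2 + 30]
15. n1.idx = false  [B₀.ok == C.idx]
16. n9.tag = true  [S₀.sig > -7]
17. n10.ok = 27  [27]
18. n10.pre = false  [false]
19. n11.lim = "qr"  [terminal]
20. n10.idx = true  [B.pre == false]
21. n12.sig = 14  [14]
22. n13.off = 5  [terminal]
23. n14.lim = "rk"  [terminal]
24. n15.off = -6  [terminal]
25. n12.key = 10  [h₀.off * 2]
26. n16.off = 18  [terminal]
27. n9.idx = 15  [S.key + h.off - 13]
28. n17.sig = -9  [S₀.sig * 3 + 9]
29. n18.sig = 30  [S₀.sig * -2 + 12]
30. n19.fin = true  [terminal]
31. n18.key = 28  [S.sig - 2]
32. n20.tag = false  [S₀.sig == S₁.key]
33. n21.fin = false  [terminal]
34. n22.fin = true  [terminal]
35. n20.idx = 25  [25]
36. n23.sig = -2  [S₀.sig + 7]
37. n24.lim = "mr"  [terminal]
38. n25.lim = "ru"  [terminal]
39. n23.key = 14  [S.sig + 16]
40. n17.key = 22  [S₀.sig + 31]
41. n0.key = 25  [(if B.idx then S₀.sig else S₁.key) + 3]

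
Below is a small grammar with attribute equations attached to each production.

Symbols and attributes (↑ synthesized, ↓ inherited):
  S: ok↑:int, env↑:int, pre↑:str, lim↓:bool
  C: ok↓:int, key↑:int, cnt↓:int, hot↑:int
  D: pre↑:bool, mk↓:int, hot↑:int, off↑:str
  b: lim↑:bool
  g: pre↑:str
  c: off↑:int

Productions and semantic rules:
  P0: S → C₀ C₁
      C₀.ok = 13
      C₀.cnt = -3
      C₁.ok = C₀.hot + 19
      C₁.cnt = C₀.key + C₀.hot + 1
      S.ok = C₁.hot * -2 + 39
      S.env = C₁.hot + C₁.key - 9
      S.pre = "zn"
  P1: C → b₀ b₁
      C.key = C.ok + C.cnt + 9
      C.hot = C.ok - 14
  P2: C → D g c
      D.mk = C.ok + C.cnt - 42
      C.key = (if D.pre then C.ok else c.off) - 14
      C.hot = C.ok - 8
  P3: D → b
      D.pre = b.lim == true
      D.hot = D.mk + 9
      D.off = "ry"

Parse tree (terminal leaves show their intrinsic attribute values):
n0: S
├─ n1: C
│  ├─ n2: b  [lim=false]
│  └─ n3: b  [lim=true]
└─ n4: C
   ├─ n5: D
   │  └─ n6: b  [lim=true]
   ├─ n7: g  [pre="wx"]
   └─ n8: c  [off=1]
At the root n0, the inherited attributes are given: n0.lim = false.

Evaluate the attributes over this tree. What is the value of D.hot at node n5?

4

1. n0.lim = false  [given at root]
2. n1.ok = 13  [13]
3. n1.cnt = -3  [-3]
4. n2.lim = false  [terminal]
5. n3.lim = true  [terminal]
6. n1.key = 19  [C.ok + C.cnt + 9]
7. n1.hot = -1  [C.ok - 14]
8. n4.ok = 18  [C₀.hot + 19]
9. n4.cnt = 19  [C₀.key + C₀.hot + 1]
10. n5.mk = -5  [C.ok + C.cnt - 42]
11. n6.lim = true  [terminal]
12. n5.pre = true  [b.lim == true]
13. n5.hot = 4  [D.mk + 9]
14. n5.off = "ry"  ["ry"]
15. n7.pre = "wx"  [terminal]
16. n8.off = 1  [terminal]
17. n4.key = 4  [(if D.pre then C.ok else c.off) - 14]
18. n4.hot = 10  [C.ok - 8]
19. n0.ok = 19  [C₁.hot * -2 + 39]
20. n0.env = 5  [C₁.hot + C₁.key - 9]
21. n0.pre = "zn"  ["zn"]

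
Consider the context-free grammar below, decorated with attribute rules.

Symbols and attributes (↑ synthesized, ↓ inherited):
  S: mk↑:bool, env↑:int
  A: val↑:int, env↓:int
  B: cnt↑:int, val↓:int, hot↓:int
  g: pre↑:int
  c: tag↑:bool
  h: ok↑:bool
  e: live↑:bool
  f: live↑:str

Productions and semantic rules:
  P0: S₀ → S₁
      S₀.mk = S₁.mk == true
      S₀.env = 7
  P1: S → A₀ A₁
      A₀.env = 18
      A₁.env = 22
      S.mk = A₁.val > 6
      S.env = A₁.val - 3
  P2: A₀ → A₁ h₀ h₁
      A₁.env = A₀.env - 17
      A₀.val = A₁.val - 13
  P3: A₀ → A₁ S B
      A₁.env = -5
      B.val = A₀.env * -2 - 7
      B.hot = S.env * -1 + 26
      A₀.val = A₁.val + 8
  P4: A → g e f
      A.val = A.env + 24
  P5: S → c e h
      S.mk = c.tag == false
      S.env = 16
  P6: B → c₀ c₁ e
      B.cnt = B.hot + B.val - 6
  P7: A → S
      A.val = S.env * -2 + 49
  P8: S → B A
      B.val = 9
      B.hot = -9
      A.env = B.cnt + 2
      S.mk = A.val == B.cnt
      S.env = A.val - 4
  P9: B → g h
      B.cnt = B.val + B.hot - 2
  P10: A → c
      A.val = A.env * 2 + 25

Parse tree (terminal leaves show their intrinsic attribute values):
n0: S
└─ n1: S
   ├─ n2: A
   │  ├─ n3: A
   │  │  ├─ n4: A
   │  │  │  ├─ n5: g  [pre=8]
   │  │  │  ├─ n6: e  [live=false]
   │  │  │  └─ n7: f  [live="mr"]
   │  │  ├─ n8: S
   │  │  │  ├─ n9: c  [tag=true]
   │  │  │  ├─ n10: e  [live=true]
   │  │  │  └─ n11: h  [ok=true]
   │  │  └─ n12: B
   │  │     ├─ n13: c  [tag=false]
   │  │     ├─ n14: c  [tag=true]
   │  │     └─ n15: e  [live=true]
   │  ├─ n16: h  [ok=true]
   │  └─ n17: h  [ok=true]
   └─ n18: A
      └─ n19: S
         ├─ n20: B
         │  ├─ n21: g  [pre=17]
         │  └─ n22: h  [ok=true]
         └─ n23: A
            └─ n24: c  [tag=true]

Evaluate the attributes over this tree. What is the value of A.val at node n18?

7

1. n2.env = 18  [18]
2. n3.env = 1  [A₀.env - 17]
3. n4.env = -5  [-5]
4. n5.pre = 8  [terminal]
5. n6.live = false  [terminal]
6. n7.live = "mr"  [terminal]
7. n4.val = 19  [A.env + 24]
8. n9.tag = true  [terminal]
9. n10.live = true  [terminal]
10. n11.ok = true  [terminal]
11. n8.mk = false  [c.tag == false]
12. n8.env = 16  [16]
13. n12.val = -9  [A₀.env * -2 - 7]
14. n12.hot = 10  [S.env * -1 + 26]
15. n13.tag = false  [terminal]
16. n14.tag = true  [terminal]
17. n15.live = true  [terminal]
18. n12.cnt = -5  [B.hot + B.val - 6]
19. n3.val = 27  [A₁.val + 8]
20. n16.ok = true  [terminal]
21. n17.ok = true  [terminal]
22. n2.val = 14  [A₁.val - 13]
23. n18.env = 22  [22]
24. n20.val = 9  [9]
25. n20.hot = -9  [-9]
26. n21.pre = 17  [terminal]
27. n22.ok = true  [terminal]
28. n20.cnt = -2  [B.val + B.hot - 2]
29. n23.env = 0  [B.cnt + 2]
30. n24.tag = true  [terminal]
31. n23.val = 25  [A.env * 2 + 25]
32. n19.mk = false  [A.val == B.cnt]
33. n19.env = 21  [A.val - 4]
34. n18.val = 7  [S.env * -2 + 49]
35. n1.mk = true  [A₁.val > 6]
36. n1.env = 4  [A₁.val - 3]
37. n0.mk = true  [S₁.mk == true]
38. n0.env = 7  [7]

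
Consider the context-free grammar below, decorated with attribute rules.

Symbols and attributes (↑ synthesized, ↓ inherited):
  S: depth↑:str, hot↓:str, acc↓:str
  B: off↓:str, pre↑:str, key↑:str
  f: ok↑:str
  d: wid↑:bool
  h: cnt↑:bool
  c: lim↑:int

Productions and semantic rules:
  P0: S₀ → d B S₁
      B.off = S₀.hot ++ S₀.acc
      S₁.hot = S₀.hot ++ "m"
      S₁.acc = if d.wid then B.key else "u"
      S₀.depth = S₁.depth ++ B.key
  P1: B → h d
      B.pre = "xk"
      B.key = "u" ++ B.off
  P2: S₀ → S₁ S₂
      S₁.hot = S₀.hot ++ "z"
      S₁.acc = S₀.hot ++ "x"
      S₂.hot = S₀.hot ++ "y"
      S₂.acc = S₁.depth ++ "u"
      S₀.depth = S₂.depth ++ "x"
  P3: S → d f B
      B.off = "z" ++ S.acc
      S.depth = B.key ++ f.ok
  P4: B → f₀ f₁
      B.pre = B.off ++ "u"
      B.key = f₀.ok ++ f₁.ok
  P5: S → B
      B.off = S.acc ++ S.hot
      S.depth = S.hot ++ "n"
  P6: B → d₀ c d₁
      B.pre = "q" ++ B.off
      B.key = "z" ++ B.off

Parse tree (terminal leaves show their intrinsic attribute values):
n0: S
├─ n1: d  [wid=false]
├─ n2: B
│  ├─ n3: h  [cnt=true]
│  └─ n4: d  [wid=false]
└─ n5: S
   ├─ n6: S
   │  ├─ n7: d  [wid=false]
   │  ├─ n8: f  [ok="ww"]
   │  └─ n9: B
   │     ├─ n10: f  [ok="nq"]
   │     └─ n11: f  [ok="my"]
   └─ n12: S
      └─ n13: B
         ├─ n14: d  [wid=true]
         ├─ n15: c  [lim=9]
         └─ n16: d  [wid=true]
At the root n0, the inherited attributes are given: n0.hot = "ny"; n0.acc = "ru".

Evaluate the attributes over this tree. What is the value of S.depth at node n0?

"nymynxunyru"

1. n0.hot = "ny"  [given at root]
2. n0.acc = "ru"  [given at root]
3. n1.wid = false  [terminal]
4. n2.off = "nyru"  [S₀.hot ++ S₀.acc]
5. n3.cnt = true  [terminal]
6. n4.wid = false  [terminal]
7. n2.pre = "xk"  ["xk"]
8. n2.key = "unyru"  ["u" ++ B.off]
9. n5.hot = "nym"  [S₀.hot ++ "m"]
10. n5.acc = "u"  [if d.wid then B.key else "u"]
11. n6.hot = "nymz"  [S₀.hot ++ "z"]
12. n6.acc = "nymx"  [S₀.hot ++ "x"]
13. n7.wid = false  [terminal]
14. n8.ok = "ww"  [terminal]
15. n9.off = "znymx"  ["z" ++ S.acc]
16. n10.ok = "nq"  [terminal]
17. n11.ok = "my"  [terminal]
18. n9.pre = "znymxu"  [B.off ++ "u"]
19. n9.key = "nqmy"  [f₀.ok ++ f₁.ok]
20. n6.depth = "nqmyww"  [B.key ++ f.ok]
21. n12.hot = "nymy"  [S₀.hot ++ "y"]
22. n12.acc = "nqmywwu"  [S₁.depth ++ "u"]
23. n13.off = "nqmywwunymy"  [S.acc ++ S.hot]
24. n14.wid = true  [terminal]
25. n15.lim = 9  [terminal]
26. n16.wid = true  [terminal]
27. n13.pre = "qnqmywwunymy"  ["q" ++ B.off]
28. n13.key = "znqmywwunymy"  ["z" ++ B.off]
29. n12.depth = "nymyn"  [S.hot ++ "n"]
30. n5.depth = "nymynx"  [S₂.depth ++ "x"]
31. n0.depth = "nymynxunyru"  [S₁.depth ++ B.key]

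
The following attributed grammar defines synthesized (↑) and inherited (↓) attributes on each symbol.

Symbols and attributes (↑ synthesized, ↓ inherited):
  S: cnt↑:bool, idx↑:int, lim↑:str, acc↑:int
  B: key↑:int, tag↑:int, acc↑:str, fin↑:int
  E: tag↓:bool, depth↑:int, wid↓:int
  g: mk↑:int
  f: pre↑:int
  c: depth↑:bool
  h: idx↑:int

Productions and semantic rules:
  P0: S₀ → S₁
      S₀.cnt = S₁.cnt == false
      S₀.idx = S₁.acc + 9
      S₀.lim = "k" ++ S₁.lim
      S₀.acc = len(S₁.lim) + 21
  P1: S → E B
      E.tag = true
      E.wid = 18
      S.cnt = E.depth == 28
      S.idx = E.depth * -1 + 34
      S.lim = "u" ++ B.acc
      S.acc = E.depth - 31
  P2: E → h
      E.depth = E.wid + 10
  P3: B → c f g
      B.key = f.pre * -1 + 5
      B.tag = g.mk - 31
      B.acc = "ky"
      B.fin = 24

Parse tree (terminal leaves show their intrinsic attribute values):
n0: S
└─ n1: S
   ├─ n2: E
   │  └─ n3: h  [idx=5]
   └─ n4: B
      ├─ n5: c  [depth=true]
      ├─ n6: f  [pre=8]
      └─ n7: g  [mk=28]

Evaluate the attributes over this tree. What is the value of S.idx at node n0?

1. n2.tag = true  [true]
2. n2.wid = 18  [18]
3. n3.idx = 5  [terminal]
4. n2.depth = 28  [E.wid + 10]
5. n5.depth = true  [terminal]
6. n6.pre = 8  [terminal]
7. n7.mk = 28  [terminal]
8. n4.key = -3  [f.pre * -1 + 5]
9. n4.tag = -3  [g.mk - 31]
10. n4.acc = "ky"  ["ky"]
11. n4.fin = 24  [24]
12. n1.cnt = true  [E.depth == 28]
13. n1.idx = 6  [E.depth * -1 + 34]
14. n1.lim = "uky"  ["u" ++ B.acc]
15. n1.acc = -3  [E.depth - 31]
16. n0.cnt = false  [S₁.cnt == false]
17. n0.idx = 6  [S₁.acc + 9]
18. n0.lim = "kuky"  ["k" ++ S₁.lim]
19. n0.acc = 24  [len(S₁.lim) + 21]

6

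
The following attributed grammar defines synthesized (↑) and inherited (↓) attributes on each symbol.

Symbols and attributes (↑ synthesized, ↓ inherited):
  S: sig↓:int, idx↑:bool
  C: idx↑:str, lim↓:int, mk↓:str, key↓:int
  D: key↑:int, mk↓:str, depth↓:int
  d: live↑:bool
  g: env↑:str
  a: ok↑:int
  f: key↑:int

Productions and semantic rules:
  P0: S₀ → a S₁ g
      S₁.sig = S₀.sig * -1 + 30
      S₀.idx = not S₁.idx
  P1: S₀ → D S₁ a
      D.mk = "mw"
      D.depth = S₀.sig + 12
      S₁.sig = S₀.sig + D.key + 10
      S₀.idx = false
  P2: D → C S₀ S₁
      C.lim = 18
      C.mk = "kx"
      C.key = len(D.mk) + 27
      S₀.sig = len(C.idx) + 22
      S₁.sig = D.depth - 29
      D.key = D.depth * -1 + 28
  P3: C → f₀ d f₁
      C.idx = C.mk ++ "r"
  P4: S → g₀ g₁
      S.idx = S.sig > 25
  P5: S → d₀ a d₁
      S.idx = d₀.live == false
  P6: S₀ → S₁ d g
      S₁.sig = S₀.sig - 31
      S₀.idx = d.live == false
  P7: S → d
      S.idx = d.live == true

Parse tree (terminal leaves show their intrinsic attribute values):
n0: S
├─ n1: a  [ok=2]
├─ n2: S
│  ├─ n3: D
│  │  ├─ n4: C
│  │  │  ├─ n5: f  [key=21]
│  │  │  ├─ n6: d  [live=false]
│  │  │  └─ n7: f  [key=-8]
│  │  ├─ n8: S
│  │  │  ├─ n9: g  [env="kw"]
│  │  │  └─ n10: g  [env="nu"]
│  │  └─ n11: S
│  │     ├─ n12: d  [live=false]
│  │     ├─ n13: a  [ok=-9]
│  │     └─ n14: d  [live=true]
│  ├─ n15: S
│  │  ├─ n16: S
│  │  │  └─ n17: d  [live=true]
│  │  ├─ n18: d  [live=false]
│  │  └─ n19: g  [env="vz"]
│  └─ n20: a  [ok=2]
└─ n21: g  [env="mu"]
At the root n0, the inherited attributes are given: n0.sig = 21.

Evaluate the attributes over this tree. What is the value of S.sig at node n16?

-5

1. n0.sig = 21  [given at root]
2. n1.ok = 2  [terminal]
3. n2.sig = 9  [S₀.sig * -1 + 30]
4. n3.mk = "mw"  ["mw"]
5. n3.depth = 21  [S₀.sig + 12]
6. n4.lim = 18  [18]
7. n4.mk = "kx"  ["kx"]
8. n4.key = 29  [len(D.mk) + 27]
9. n5.key = 21  [terminal]
10. n6.live = false  [terminal]
11. n7.key = -8  [terminal]
12. n4.idx = "kxr"  [C.mk ++ "r"]
13. n8.sig = 25  [len(C.idx) + 22]
14. n9.env = "kw"  [terminal]
15. n10.env = "nu"  [terminal]
16. n8.idx = false  [S.sig > 25]
17. n11.sig = -8  [D.depth - 29]
18. n12.live = false  [terminal]
19. n13.ok = -9  [terminal]
20. n14.live = true  [terminal]
21. n11.idx = true  [d₀.live == false]
22. n3.key = 7  [D.depth * -1 + 28]
23. n15.sig = 26  [S₀.sig + D.key + 10]
24. n16.sig = -5  [S₀.sig - 31]
25. n17.live = true  [terminal]
26. n16.idx = true  [d.live == true]
27. n18.live = false  [terminal]
28. n19.env = "vz"  [terminal]
29. n15.idx = true  [d.live == false]
30. n20.ok = 2  [terminal]
31. n2.idx = false  [false]
32. n21.env = "mu"  [terminal]
33. n0.idx = true  [not S₁.idx]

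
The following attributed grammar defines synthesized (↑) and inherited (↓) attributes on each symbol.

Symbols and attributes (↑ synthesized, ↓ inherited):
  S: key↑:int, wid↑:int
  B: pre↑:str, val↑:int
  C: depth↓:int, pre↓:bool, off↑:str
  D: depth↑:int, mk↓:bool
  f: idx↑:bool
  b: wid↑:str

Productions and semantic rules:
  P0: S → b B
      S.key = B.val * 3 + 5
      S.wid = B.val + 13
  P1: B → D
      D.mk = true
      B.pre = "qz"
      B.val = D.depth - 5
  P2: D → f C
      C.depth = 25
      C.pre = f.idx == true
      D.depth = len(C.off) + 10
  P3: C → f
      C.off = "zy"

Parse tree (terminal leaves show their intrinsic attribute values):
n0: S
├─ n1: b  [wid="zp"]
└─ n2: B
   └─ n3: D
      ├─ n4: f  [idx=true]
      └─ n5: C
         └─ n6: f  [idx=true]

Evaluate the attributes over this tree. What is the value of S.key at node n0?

26

1. n1.wid = "zp"  [terminal]
2. n3.mk = true  [true]
3. n4.idx = true  [terminal]
4. n5.depth = 25  [25]
5. n5.pre = true  [f.idx == true]
6. n6.idx = true  [terminal]
7. n5.off = "zy"  ["zy"]
8. n3.depth = 12  [len(C.off) + 10]
9. n2.pre = "qz"  ["qz"]
10. n2.val = 7  [D.depth - 5]
11. n0.key = 26  [B.val * 3 + 5]
12. n0.wid = 20  [B.val + 13]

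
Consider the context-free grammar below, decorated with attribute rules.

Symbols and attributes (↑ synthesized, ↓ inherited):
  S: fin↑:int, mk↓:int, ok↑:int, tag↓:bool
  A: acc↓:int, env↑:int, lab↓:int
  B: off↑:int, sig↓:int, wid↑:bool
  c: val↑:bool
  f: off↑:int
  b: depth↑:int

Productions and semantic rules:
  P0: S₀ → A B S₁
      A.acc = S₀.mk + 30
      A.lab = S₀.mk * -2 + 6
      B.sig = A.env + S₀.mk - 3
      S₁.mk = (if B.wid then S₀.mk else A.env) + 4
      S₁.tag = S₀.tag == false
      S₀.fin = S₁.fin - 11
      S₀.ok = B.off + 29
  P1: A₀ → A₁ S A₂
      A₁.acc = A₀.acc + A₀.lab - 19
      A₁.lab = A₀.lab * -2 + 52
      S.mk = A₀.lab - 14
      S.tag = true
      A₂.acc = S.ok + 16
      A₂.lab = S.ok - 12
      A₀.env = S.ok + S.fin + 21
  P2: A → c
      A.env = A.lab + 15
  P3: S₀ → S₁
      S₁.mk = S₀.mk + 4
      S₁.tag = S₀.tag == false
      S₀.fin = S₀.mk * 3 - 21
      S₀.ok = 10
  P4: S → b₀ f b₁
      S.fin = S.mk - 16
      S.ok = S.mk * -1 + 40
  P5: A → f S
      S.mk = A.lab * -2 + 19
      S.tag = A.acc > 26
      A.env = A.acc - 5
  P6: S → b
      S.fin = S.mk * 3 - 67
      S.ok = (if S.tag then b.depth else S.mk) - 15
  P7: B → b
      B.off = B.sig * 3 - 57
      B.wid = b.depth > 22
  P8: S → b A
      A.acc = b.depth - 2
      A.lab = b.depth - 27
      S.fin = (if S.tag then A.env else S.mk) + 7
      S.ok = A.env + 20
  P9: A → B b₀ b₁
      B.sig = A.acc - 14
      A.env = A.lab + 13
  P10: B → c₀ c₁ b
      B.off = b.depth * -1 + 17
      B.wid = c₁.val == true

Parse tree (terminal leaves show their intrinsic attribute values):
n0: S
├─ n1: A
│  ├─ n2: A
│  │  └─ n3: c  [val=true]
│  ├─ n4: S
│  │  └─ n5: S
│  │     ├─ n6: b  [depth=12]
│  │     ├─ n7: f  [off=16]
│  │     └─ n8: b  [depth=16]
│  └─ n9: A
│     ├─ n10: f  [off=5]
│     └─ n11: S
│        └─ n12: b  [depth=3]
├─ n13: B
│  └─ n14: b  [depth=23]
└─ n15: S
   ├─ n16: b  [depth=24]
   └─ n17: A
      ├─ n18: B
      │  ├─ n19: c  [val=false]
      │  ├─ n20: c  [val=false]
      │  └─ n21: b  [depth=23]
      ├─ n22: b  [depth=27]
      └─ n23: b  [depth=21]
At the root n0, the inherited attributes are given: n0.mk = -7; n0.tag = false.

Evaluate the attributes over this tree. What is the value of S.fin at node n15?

1. n0.mk = -7  [given at root]
2. n0.tag = false  [given at root]
3. n1.acc = 23  [S₀.mk + 30]
4. n1.lab = 20  [S₀.mk * -2 + 6]
5. n2.acc = 24  [A₀.acc + A₀.lab - 19]
6. n2.lab = 12  [A₀.lab * -2 + 52]
7. n3.val = true  [terminal]
8. n2.env = 27  [A.lab + 15]
9. n4.mk = 6  [A₀.lab - 14]
10. n4.tag = true  [true]
11. n5.mk = 10  [S₀.mk + 4]
12. n5.tag = false  [S₀.tag == false]
13. n6.depth = 12  [terminal]
14. n7.off = 16  [terminal]
15. n8.depth = 16  [terminal]
16. n5.fin = -6  [S.mk - 16]
17. n5.ok = 30  [S.mk * -1 + 40]
18. n4.fin = -3  [S₀.mk * 3 - 21]
19. n4.ok = 10  [10]
20. n9.acc = 26  [S.ok + 16]
21. n9.lab = -2  [S.ok - 12]
22. n10.off = 5  [terminal]
23. n11.mk = 23  [A.lab * -2 + 19]
24. n11.tag = false  [A.acc > 26]
25. n12.depth = 3  [terminal]
26. n11.fin = 2  [S.mk * 3 - 67]
27. n11.ok = 8  [(if S.tag then b.depth else S.mk) - 15]
28. n9.env = 21  [A.acc - 5]
29. n1.env = 28  [S.ok + S.fin + 21]
30. n13.sig = 18  [A.env + S₀.mk - 3]
31. n14.depth = 23  [terminal]
32. n13.off = -3  [B.sig * 3 - 57]
33. n13.wid = true  [b.depth > 22]
34. n15.mk = -3  [(if B.wid then S₀.mk else A.env) + 4]
35. n15.tag = true  [S₀.tag == false]
36. n16.depth = 24  [terminal]
37. n17.acc = 22  [b.depth - 2]
38. n17.lab = -3  [b.depth - 27]
39. n18.sig = 8  [A.acc - 14]
40. n19.val = false  [terminal]
41. n20.val = false  [terminal]
42. n21.depth = 23  [terminal]
43. n18.off = -6  [b.depth * -1 + 17]
44. n18.wid = false  [c₁.val == true]
45. n22.depth = 27  [terminal]
46. n23.depth = 21  [terminal]
47. n17.env = 10  [A.lab + 13]
48. n15.fin = 17  [(if S.tag then A.env else S.mk) + 7]
49. n15.ok = 30  [A.env + 20]
50. n0.fin = 6  [S₁.fin - 11]
51. n0.ok = 26  [B.off + 29]

17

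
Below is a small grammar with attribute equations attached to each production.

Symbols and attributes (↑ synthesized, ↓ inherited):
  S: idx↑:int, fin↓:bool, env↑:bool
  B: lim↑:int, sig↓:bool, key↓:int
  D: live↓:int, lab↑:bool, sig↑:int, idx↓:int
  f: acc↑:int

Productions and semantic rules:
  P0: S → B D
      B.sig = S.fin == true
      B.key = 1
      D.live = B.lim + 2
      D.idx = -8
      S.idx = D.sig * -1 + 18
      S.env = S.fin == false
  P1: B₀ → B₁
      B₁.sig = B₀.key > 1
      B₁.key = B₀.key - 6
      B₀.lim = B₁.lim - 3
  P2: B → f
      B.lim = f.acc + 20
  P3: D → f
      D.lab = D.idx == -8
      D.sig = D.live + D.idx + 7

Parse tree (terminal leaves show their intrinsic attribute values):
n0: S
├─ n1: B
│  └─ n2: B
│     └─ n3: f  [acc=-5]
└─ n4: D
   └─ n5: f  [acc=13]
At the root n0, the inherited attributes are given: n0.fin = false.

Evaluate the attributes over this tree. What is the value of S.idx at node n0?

5

1. n0.fin = false  [given at root]
2. n1.sig = false  [S.fin == true]
3. n1.key = 1  [1]
4. n2.sig = false  [B₀.key > 1]
5. n2.key = -5  [B₀.key - 6]
6. n3.acc = -5  [terminal]
7. n2.lim = 15  [f.acc + 20]
8. n1.lim = 12  [B₁.lim - 3]
9. n4.live = 14  [B.lim + 2]
10. n4.idx = -8  [-8]
11. n5.acc = 13  [terminal]
12. n4.lab = true  [D.idx == -8]
13. n4.sig = 13  [D.live + D.idx + 7]
14. n0.idx = 5  [D.sig * -1 + 18]
15. n0.env = true  [S.fin == false]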